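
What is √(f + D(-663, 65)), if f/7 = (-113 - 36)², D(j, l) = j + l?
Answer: 3*√17201 ≈ 393.46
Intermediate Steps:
f = 155407 (f = 7*(-113 - 36)² = 7*(-149)² = 7*22201 = 155407)
√(f + D(-663, 65)) = √(155407 + (-663 + 65)) = √(155407 - 598) = √154809 = 3*√17201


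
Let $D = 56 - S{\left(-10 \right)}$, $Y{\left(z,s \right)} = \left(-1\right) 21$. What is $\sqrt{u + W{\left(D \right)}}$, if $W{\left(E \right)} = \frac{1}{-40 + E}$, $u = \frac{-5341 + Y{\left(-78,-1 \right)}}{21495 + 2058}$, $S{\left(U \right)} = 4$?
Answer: $\frac{i \sqrt{35583349}}{15702} \approx 0.3799 i$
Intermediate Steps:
$Y{\left(z,s \right)} = -21$
$u = - \frac{5362}{23553}$ ($u = \frac{-5341 - 21}{21495 + 2058} = - \frac{5362}{23553} \approx -0.22766$)
$D = 52$ ($D = 56 - 4 = 52$)
$\sqrt{u + W{\left(D \right)}} = \sqrt{- \frac{5362}{23553} + \frac{1}{-40 + 52}} = \sqrt{- \frac{5362}{23553} + \frac{1}{12}} = \sqrt{- \frac{13597}{94212}} = \frac{i \sqrt{35583349}}{15702}$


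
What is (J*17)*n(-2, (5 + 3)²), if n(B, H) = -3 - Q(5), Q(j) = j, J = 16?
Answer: -2176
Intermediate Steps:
n(B, H) = -8 (n(B, H) = -3 - 1*5 = -3 - 5 = -8)
(J*17)*n(-2, (5 + 3)²) = (16*17)*(-8) = 272*(-8) = -2176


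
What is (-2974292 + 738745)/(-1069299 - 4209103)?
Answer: 2235547/5278402 ≈ 0.42353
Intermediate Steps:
(-2974292 + 738745)/(-1069299 - 4209103) = -2235547/(-5278402) = -2235547*(-1/5278402) = 2235547/5278402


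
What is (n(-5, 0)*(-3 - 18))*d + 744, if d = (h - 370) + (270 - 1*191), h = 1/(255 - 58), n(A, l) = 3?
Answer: 3758106/197 ≈ 19077.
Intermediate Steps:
h = 1/197 ≈ 0.0050761
d = -57326/197 (d = (1/197 - 370) + (270 - 1*191) = -72889/197 + (270 - 191) = -72889/197 + 79 = -57326/197 ≈ -291.00)
(n(-5, 0)*(-3 - 18))*d + 744 = (3*(-3 - 18))*(-57326/197) + 744 = (3*(-21))*(-57326/197) + 744 = -63*(-57326/197) + 744 = 3611538/197 + 744 = 3758106/197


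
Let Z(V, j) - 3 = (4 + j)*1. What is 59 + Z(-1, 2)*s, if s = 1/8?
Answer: 481/8 ≈ 60.125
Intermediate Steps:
Z(V, j) = 7 + j (Z(V, j) = 3 + (4 + j)*1 = 3 + (4 + j) = 7 + j)
s = ⅛ ≈ 0.12500
59 + Z(-1, 2)*s = 59 + (7 + 2)*(⅛) = 59 + 9*(⅛) = 59 + 9/8 = 481/8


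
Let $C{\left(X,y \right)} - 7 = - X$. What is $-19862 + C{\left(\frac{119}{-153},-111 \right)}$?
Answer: $- \frac{178688}{9} \approx -19854.0$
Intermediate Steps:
$C{\left(X,y \right)} = 7 - X$
$-19862 + C{\left(\frac{119}{-153},-111 \right)} = -19862 + \left(7 - \frac{119}{-153}\right) = -19862 + \left(7 - 119 \left(- \frac{1}{153}\right)\right) = -19862 + \left(7 - - \frac{7}{9}\right) = -19862 + \left(7 + \frac{7}{9}\right) = -19862 + \frac{70}{9} = - \frac{178688}{9}$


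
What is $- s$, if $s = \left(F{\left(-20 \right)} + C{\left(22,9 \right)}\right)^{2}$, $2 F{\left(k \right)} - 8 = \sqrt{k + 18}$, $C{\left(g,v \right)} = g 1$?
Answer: $- \frac{\left(52 + i \sqrt{2}\right)^{2}}{4} \approx -675.5 - 36.77 i$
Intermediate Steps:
$C{\left(g,v \right)} = g$
$F{\left(k \right)} = 4 + \frac{\sqrt{18 + k}}{2}$ ($F{\left(k \right)} = 4 + \frac{\sqrt{k + 18}}{2} = 4 + \frac{\sqrt{18 + k}}{2}$)
$s = \left(26 + \frac{i \sqrt{2}}{2}\right)^{2}$ ($s = \left(\left(4 + \frac{\sqrt{18 - 20}}{2}\right) + 22\right)^{2} = \left(\left(4 + \frac{\sqrt{-2}}{2}\right) + 22\right)^{2} = \left(\left(4 + \frac{i \sqrt{2}}{2}\right) + 22\right)^{2} = \left(26 + \frac{i \sqrt{2}}{2}\right)^{2} \approx 675.5 + 36.77 i$)
$- s = - \frac{\left(52 + i \sqrt{2}\right)^{2}}{4}$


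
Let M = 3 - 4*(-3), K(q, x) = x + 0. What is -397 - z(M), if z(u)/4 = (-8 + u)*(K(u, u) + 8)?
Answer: -1041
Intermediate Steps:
K(q, x) = x
M = 15 (M = 3 + 12 = 15)
z(u) = 4*(-8 + u)*(8 + u) (z(u) = 4*((-8 + u)*(u + 8)) = 4*((-8 + u)*(8 + u)) = 4*(-8 + u)*(8 + u))
-397 - z(M) = -397 - (-256 + 4*15²) = -397 - (-256 + 4*225) = -397 - (-256 + 900) = -397 - 1*644 = -397 - 644 = -1041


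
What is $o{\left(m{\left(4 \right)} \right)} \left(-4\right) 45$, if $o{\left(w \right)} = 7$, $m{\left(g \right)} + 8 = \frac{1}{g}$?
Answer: $-1260$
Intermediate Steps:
$m{\left(g \right)} = -8 + \frac{1}{g}$
$o{\left(m{\left(4 \right)} \right)} \left(-4\right) 45 = 7 \left(-4\right) 45 = \left(-28\right) 45 = -1260$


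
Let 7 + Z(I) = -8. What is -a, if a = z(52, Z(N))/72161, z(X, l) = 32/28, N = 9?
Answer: -8/505127 ≈ -1.5838e-5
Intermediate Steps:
Z(I) = -15 (Z(I) = -7 - 8 = -15)
z(X, l) = 8/7 (z(X, l) = 32*(1/28) = 8/7)
a = 8/505127 (a = (8/7)/72161 = (8/7)*(1/72161) = 8/505127 ≈ 1.5838e-5)
-a = -1*8/505127 = -8/505127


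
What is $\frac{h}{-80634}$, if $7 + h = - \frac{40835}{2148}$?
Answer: $\frac{55871}{173201832} \approx 0.00032258$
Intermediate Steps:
$h = - \frac{55871}{2148}$ ($h = -7 - \frac{40835}{2148} = - \frac{55871}{2148} \approx -26.011$)
$\frac{h}{-80634} = - \frac{55871}{2148 \left(-80634\right)} = \left(- \frac{55871}{2148}\right) \left(- \frac{1}{80634}\right) = \frac{55871}{173201832}$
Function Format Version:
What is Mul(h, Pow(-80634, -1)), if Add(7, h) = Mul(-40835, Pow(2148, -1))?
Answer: Rational(55871, 173201832) ≈ 0.00032258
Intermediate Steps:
h = Rational(-55871, 2148) (h = Add(-7, Mul(-40835, Pow(2148, -1))) = Add(-7, Mul(-40835, Rational(1, 2148))) = Add(-7, Rational(-40835, 2148)) = Rational(-55871, 2148) ≈ -26.011)
Mul(h, Pow(-80634, -1)) = Mul(Rational(-55871, 2148), Pow(-80634, -1)) = Mul(Rational(-55871, 2148), Rational(-1, 80634)) = Rational(55871, 173201832)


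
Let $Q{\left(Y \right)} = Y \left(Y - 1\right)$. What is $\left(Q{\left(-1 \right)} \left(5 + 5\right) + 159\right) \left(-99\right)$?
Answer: $-17721$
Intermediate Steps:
$Q{\left(Y \right)} = Y \left(-1 + Y\right)$
$\left(Q{\left(-1 \right)} \left(5 + 5\right) + 159\right) \left(-99\right) = \left(- (-1 - 1) \left(5 + 5\right) + 159\right) \left(-99\right) = \left(\left(-1\right) \left(-2\right) 10 + 159\right) \left(-99\right) = \left(2 \cdot 10 + 159\right) \left(-99\right) = \left(20 + 159\right) \left(-99\right) = 179 \left(-99\right) = -17721$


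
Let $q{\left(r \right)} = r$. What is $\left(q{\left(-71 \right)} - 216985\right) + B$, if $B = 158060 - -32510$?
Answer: $-26486$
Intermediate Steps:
$B = 190570$ ($B = 158060 + 32510 = 190570$)
$\left(q{\left(-71 \right)} - 216985\right) + B = \left(-71 - 216985\right) + 190570 = -217056 + 190570 = -26486$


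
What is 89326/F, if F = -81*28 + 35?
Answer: -89326/2233 ≈ -40.003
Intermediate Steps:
F = -2233 (F = -2268 + 35 = -2233)
89326/F = 89326/(-2233) = 89326*(-1/2233) = -89326/2233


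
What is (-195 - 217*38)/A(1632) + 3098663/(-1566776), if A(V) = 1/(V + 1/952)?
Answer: -321054145035294/23305793 ≈ -1.3776e+7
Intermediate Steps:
A(V) = 1/(1/952 + V) (A(V) = 1/(V + 1/952) = 1/(1/952 + V))
(-195 - 217*38)/A(1632) + 3098663/(-1566776) = (-195 - 217*38)/((952/(1 + 952*1632))) + 3098663/(-1566776) = (-195 - 8246)/((952/(1 + 1553664))) + 3098663*(-1/1566776) = -8441/(952/1553665) - 3098663/1566776 = -8441/(952*(1/1553665)) - 3098663/1566776 = -8441/952/1553665 - 3098663/1566776 = -8441*1553665/952 - 3098663/1566776 = -13114486265/952 - 3098663/1566776 = -321054145035294/23305793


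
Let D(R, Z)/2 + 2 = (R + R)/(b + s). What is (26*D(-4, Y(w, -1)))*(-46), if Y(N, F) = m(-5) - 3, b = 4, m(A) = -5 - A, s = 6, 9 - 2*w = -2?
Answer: 33488/5 ≈ 6697.6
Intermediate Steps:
w = 11/2 (w = 9/2 - 1/2*(-2) = 9/2 + 1 = 11/2 ≈ 5.5000)
Y(N, F) = -3 (Y(N, F) = (-5 - 1*(-5)) - 3 = (-5 + 5) - 3 = 0 - 3 = -3)
D(R, Z) = -4 + 2*R/5 (D(R, Z) = -4 + 2*((R + R)/(4 + 6)) = -4 + 2*((2*R)/10) = -4 + 2*((2*R)*(1/10)) = -4 + 2*(R/5) = -4 + 2*R/5)
(26*D(-4, Y(w, -1)))*(-46) = (26*(-4 + (2/5)*(-4)))*(-46) = (26*(-4 - 8/5))*(-46) = (26*(-28/5))*(-46) = -728/5*(-46) = 33488/5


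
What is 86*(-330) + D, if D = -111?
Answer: -28491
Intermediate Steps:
86*(-330) + D = 86*(-330) - 111 = -28380 - 111 = -28491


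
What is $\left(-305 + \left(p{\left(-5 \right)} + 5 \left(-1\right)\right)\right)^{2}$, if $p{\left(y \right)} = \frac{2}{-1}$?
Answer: $97344$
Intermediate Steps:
$p{\left(y \right)} = -2$ ($p{\left(y \right)} = 2 \left(-1\right) = -2$)
$\left(-305 + \left(p{\left(-5 \right)} + 5 \left(-1\right)\right)\right)^{2} = \left(-305 + \left(-2 + 5 \left(-1\right)\right)\right)^{2} = \left(-305 - 7\right)^{2} = \left(-312\right)^{2} = 97344$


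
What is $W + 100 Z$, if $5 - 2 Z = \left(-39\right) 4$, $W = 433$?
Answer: $8483$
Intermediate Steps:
$Z = \frac{161}{2}$ ($Z = \frac{5}{2} - \frac{\left(-39\right) 4}{2} = \frac{5}{2} - -78 = \frac{5}{2} + 78 = \frac{161}{2} \approx 80.5$)
$W + 100 Z = 433 + 100 \cdot \frac{161}{2} = 433 + 8050 = 8483$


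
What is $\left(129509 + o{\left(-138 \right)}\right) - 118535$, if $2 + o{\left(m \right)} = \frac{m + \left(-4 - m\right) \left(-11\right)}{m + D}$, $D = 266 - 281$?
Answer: $\frac{1680328}{153} \approx 10983.0$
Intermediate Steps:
$D = -15$
$o{\left(m \right)} = -2 + \frac{44 + 12 m}{-15 + m}$ ($o{\left(m \right)} = -2 + \frac{m + \left(-4 - m\right) \left(-11\right)}{m - 15} = -2 + \frac{m + \left(44 + 11 m\right)}{-15 + m} = -2 + \frac{44 + 12 m}{-15 + m}$)
$\left(129509 + o{\left(-138 \right)}\right) - 118535 = \left(129509 + \frac{2 \left(37 + 5 \left(-138\right)\right)}{-15 - 138}\right) - 118535 = \left(129509 + \frac{2 \left(37 - 690\right)}{-153}\right) - 118535 = \left(129509 + 2 \left(- \frac{1}{153}\right) \left(-653\right)\right) - 118535 = \left(129509 + \frac{1306}{153}\right) - 118535 = \frac{19816183}{153} - 118535 = \frac{1680328}{153}$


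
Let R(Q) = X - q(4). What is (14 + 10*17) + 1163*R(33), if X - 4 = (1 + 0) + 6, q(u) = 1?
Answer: 11814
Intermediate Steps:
X = 11 (X = 4 + ((1 + 0) + 6) = 4 + (1 + 6) = 4 + 7 = 11)
R(Q) = 10 (R(Q) = 11 - 1*1 = 11 - 1 = 10)
(14 + 10*17) + 1163*R(33) = (14 + 10*17) + 1163*10 = (14 + 170) + 11630 = 184 + 11630 = 11814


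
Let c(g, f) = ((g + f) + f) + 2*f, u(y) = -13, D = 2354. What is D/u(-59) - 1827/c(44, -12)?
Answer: 14335/52 ≈ 275.67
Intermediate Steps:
c(g, f) = g + 4*f (c(g, f) = ((f + g) + f) + 2*f = (g + 2*f) + 2*f = g + 4*f)
D/u(-59) - 1827/c(44, -12) = 2354/(-13) - 1827/(44 + 4*(-12)) = 2354*(-1/13) - 1827/(44 - 48) = -2354/13 - 1827/(-4) = -2354/13 - 1827*(-¼) = -2354/13 + 1827/4 = 14335/52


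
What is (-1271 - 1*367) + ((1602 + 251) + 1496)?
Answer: 1711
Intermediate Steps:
(-1271 - 1*367) + ((1602 + 251) + 1496) = (-1271 - 367) + (1853 + 1496) = -1638 + 3349 = 1711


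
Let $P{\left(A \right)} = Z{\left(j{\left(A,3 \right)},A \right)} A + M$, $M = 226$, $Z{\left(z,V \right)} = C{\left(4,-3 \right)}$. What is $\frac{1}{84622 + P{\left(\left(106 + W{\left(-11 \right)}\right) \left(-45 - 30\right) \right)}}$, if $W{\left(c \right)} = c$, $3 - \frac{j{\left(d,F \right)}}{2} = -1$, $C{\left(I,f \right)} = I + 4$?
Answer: $\frac{1}{27848} \approx 3.5909 \cdot 10^{-5}$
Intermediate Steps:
$C{\left(I,f \right)} = 4 + I$
$j{\left(d,F \right)} = 8$ ($j{\left(d,F \right)} = 6 - -2 = 6 + 2 = 8$)
$Z{\left(z,V \right)} = 8$ ($Z{\left(z,V \right)} = 4 + 4 = 8$)
$P{\left(A \right)} = 226 + 8 A$ ($P{\left(A \right)} = 8 A + 226 = 226 + 8 A$)
$\frac{1}{84622 + P{\left(\left(106 + W{\left(-11 \right)}\right) \left(-45 - 30\right) \right)}} = \frac{1}{84622 + \left(226 + 8 \left(106 - 11\right) \left(-45 - 30\right)\right)} = \frac{1}{84622 + \left(226 + 8 \cdot 95 \left(-75\right)\right)} = \frac{1}{84622 + \left(226 + 8 \left(-7125\right)\right)} = \frac{1}{84622 + \left(226 - 57000\right)} = \frac{1}{84622 - 56774} = \frac{1}{27848}$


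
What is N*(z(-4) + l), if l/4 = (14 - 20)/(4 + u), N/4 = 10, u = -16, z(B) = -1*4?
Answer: -80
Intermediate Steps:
z(B) = -4
N = 40 (N = 4*10 = 40)
l = 2 (l = 4*((14 - 20)/(4 - 16)) = 4*(-6/(-12)) = 4*(-6*(-1/12)) = 4*(½) = 2)
N*(z(-4) + l) = 40*(-4 + 2) = 40*(-2) = -80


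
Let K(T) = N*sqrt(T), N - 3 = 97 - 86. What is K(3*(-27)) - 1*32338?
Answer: -32338 + 126*I ≈ -32338.0 + 126.0*I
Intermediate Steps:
N = 14 (N = 3 + (97 - 86) = 3 + 11 = 14)
K(T) = 14*sqrt(T)
K(3*(-27)) - 1*32338 = 14*sqrt(3*(-27)) - 1*32338 = 14*sqrt(-81) - 32338 = 14*(9*I) - 32338 = 126*I - 32338 = -32338 + 126*I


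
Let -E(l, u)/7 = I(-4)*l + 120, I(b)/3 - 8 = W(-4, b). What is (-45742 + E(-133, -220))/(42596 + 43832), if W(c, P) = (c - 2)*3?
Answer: -18628/21607 ≈ -0.86213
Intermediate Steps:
W(c, P) = -6 + 3*c (W(c, P) = (-2 + c)*3 = -6 + 3*c)
I(b) = -30 (I(b) = 24 + 3*(-6 + 3*(-4)) = 24 + 3*(-6 - 12) = 24 + 3*(-18) = 24 - 54 = -30)
E(l, u) = -840 + 210*l (E(l, u) = -7*(-30*l + 120) = -7*(120 - 30*l) = -840 + 210*l)
(-45742 + E(-133, -220))/(42596 + 43832) = (-45742 + (-840 + 210*(-133)))/(42596 + 43832) = (-45742 + (-840 - 27930))/86428 = (-45742 - 28770)*(1/86428) = -74512*1/86428 = -18628/21607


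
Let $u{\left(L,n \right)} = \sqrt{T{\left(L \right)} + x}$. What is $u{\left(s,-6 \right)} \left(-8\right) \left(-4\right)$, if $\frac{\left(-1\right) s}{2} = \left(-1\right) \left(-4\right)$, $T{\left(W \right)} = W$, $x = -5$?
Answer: $32 i \sqrt{13} \approx 115.38 i$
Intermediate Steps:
$s = -8$ ($s = - 2 \left(\left(-1\right) \left(-4\right)\right) = \left(-2\right) 4 = -8$)
$u{\left(L,n \right)} = \sqrt{-5 + L}$ ($u{\left(L,n \right)} = \sqrt{L - 5} = \sqrt{-5 + L}$)
$u{\left(s,-6 \right)} \left(-8\right) \left(-4\right) = \sqrt{-5 - 8} \left(-8\right) \left(-4\right) = \sqrt{-13} \left(-8\right) \left(-4\right) = i \sqrt{13} \left(-8\right) \left(-4\right) = - 8 i \sqrt{13} \left(-4\right) = 32 i \sqrt{13}$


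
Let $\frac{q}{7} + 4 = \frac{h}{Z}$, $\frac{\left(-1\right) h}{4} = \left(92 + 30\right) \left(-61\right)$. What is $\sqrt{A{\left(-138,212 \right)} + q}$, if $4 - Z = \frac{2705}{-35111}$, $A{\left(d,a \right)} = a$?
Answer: $\frac{4 \sqrt{65693126279978}}{143149} \approx 226.48$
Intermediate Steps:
$h = 29768$ ($h = - 4 \left(92 + 30\right) \left(-61\right) = - 4 \cdot 122 \left(-61\right) = \left(-4\right) \left(-7442\right) = 29768$)
$Z = \frac{143149}{35111}$ ($Z = 4 - \frac{2705}{-35111} = 4 - 2705 \left(- \frac{1}{35111}\right) = 4 - - \frac{2705}{35111} = 4 + \frac{2705}{35111} = \frac{143149}{35111} \approx 4.077$)
$q = \frac{7312281564}{143149}$ ($q = -28 + 7 \frac{29768}{\frac{143149}{35111}} = -28 + 7 \cdot 29768 \cdot \frac{35111}{143149} = -28 + 7 \cdot \frac{1045184248}{143149} = -28 + \frac{7316289736}{143149} = \frac{7312281564}{143149} \approx 51082.0$)
$\sqrt{A{\left(-138,212 \right)} + q} = \sqrt{212 + \frac{7312281564}{143149}} = \sqrt{\frac{7342629152}{143149}} = \frac{4 \sqrt{65693126279978}}{143149}$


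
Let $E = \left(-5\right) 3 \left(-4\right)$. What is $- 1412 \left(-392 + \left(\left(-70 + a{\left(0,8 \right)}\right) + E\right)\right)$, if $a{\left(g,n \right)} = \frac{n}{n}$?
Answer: $566212$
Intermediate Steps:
$a{\left(g,n \right)} = 1$
$E = 60$ ($E = \left(-15\right) \left(-4\right) = 60$)
$- 1412 \left(-392 + \left(\left(-70 + a{\left(0,8 \right)}\right) + E\right)\right) = - 1412 \left(-392 + \left(\left(-70 + 1\right) + 60\right)\right) = - 1412 \left(-392 + \left(-69 + 60\right)\right) = - 1412 \left(-392 - 9\right) = \left(-1412\right) \left(-401\right) = 566212$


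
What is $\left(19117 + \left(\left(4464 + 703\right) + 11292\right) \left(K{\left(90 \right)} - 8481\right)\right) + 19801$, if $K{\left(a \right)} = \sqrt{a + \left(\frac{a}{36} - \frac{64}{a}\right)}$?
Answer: $-139549861 + \frac{16459 \sqrt{82610}}{30} \approx -1.3939 \cdot 10^{8}$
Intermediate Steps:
$K{\left(a \right)} = \sqrt{- \frac{64}{a} + \frac{37 a}{36}}$ ($K{\left(a \right)} = \sqrt{a + \left(a \frac{1}{36} - \frac{64}{a}\right)} = \sqrt{a + \left(\frac{a}{36} - \frac{64}{a}\right)} = \sqrt{a + \left(- \frac{64}{a} + \frac{a}{36}\right)} = \sqrt{- \frac{64}{a} + \frac{37 a}{36}}$)
$\left(19117 + \left(\left(4464 + 703\right) + 11292\right) \left(K{\left(90 \right)} - 8481\right)\right) + 19801 = \left(19117 + \left(\left(4464 + 703\right) + 11292\right) \left(\frac{\sqrt{- \frac{2304}{90} + 37 \cdot 90}}{6} - 8481\right)\right) + 19801 = \left(19117 + \left(5167 + 11292\right) \left(\frac{\sqrt{\left(-2304\right) \frac{1}{90} + 3330}}{6} - 8481\right)\right) + 19801 = \left(19117 + 16459 \left(\frac{\sqrt{- \frac{128}{5} + 3330}}{6} - 8481\right)\right) + 19801 = \left(19117 + 16459 \left(\frac{\sqrt{\frac{16522}{5}}}{6} - 8481\right)\right) + 19801 = \left(19117 + 16459 \left(\frac{\frac{1}{5} \sqrt{82610}}{6} - 8481\right)\right) + 19801 = \left(19117 + 16459 \left(\frac{\sqrt{82610}}{30} - 8481\right)\right) + 19801 = \left(19117 + 16459 \left(-8481 + \frac{\sqrt{82610}}{30}\right)\right) + 19801 = \left(19117 - \left(139588779 - \frac{16459 \sqrt{82610}}{30}\right)\right) + 19801 = \left(-139569662 + \frac{16459 \sqrt{82610}}{30}\right) + 19801 = -139549861 + \frac{16459 \sqrt{82610}}{30}$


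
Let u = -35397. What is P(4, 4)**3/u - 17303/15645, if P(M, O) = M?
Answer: -204491857/184595355 ≈ -1.1078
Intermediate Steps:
P(4, 4)**3/u - 17303/15645 = 4**3/(-35397) - 17303/15645 = 64*(-1/35397) - 17303*1/15645 = -64/35397 - 17303/15645 = -204491857/184595355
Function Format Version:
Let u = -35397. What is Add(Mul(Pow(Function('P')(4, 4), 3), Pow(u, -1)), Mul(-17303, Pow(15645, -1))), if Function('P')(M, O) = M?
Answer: Rational(-204491857, 184595355) ≈ -1.1078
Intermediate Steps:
Add(Mul(Pow(Function('P')(4, 4), 3), Pow(u, -1)), Mul(-17303, Pow(15645, -1))) = Add(Mul(Pow(4, 3), Pow(-35397, -1)), Mul(-17303, Pow(15645, -1))) = Add(Mul(64, Rational(-1, 35397)), Mul(-17303, Rational(1, 15645))) = Add(Rational(-64, 35397), Rational(-17303, 15645)) = Rational(-204491857, 184595355)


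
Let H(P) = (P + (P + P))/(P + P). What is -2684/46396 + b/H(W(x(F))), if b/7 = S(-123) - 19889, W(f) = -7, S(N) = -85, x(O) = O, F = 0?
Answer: -1081166659/11599 ≈ -93212.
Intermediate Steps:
b = -139818 (b = 7*(-85 - 19889) = 7*(-19974) = -139818)
H(P) = 3/2 (H(P) = (P + 2*P)/((2*P)) = (3*P)*(1/(2*P)) = 3/2)
-2684/46396 + b/H(W(x(F))) = -2684/46396 - 139818/3/2 = -2684*1/46396 - 139818*2/3 = -671/11599 - 93212 = -1081166659/11599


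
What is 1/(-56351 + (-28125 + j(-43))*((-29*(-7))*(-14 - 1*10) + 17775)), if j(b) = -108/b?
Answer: -43/15605595194 ≈ -2.7554e-9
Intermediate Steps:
1/(-56351 + (-28125 + j(-43))*((-29*(-7))*(-14 - 1*10) + 17775)) = 1/(-56351 + (-28125 - 108/(-43))*((-29*(-7))*(-14 - 1*10) + 17775)) = 1/(-56351 + (-28125 - 108*(-1/43))*(203*(-14 - 10) + 17775)) = 1/(-56351 + (-28125 + 108/43)*(203*(-24) + 17775)) = 1/(-56351 - 1209267*(-4872 + 17775)/43) = 1/(-56351 - 1209267/43*12903) = 1/(-56351 - 15603172101/43) = 1/(-15605595194/43) = -43/15605595194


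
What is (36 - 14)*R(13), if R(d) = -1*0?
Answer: 0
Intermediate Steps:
R(d) = 0
(36 - 14)*R(13) = (36 - 14)*0 = 22*0 = 0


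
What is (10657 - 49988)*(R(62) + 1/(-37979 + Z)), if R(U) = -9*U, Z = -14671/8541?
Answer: 7119362343716451/324393310 ≈ 2.1947e+7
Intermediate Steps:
Z = -14671/8541 (Z = -14671*1/8541 = -14671/8541 ≈ -1.7177)
(10657 - 49988)*(R(62) + 1/(-37979 + Z)) = (10657 - 49988)*(-9*62 + 1/(-37979 - 14671/8541)) = -39331*(-558 + 1/(-324393310/8541)) = -39331*(-558 - 8541/324393310) = -39331*(-181011475521/324393310) = 7119362343716451/324393310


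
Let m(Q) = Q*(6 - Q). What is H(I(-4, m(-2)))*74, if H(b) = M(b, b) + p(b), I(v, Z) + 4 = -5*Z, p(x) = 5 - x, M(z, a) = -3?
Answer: -5476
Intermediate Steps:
I(v, Z) = -4 - 5*Z
H(b) = 2 - b (H(b) = -3 + (5 - b) = 2 - b)
H(I(-4, m(-2)))*74 = (2 - (-4 - (-10)*(6 - 1*(-2))))*74 = (2 - (-4 - (-10)*(6 + 2)))*74 = (2 - (-4 - (-10)*8))*74 = (2 - (-4 - 5*(-16)))*74 = (2 - (-4 + 80))*74 = (2 - 1*76)*74 = (2 - 76)*74 = -74*74 = -5476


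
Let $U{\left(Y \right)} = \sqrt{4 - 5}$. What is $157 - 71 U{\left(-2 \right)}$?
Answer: $157 - 71 i \approx 157.0 - 71.0 i$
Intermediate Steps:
$U{\left(Y \right)} = i$ ($U{\left(Y \right)} = \sqrt{-1} = i$)
$157 - 71 U{\left(-2 \right)} = 157 - 71 i$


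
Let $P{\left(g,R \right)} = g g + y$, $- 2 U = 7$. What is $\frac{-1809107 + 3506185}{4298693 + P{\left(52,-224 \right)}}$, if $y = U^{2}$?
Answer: $\frac{6788312}{17205637} \approx 0.39454$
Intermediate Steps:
$U = - \frac{7}{2}$ ($U = \left(- \frac{1}{2}\right) 7 = - \frac{7}{2} \approx -3.5$)
$y = \frac{49}{4}$ ($y = \left(- \frac{7}{2}\right)^{2} = \frac{49}{4} \approx 12.25$)
$P{\left(g,R \right)} = \frac{49}{4} + g^{2}$ ($P{\left(g,R \right)} = g g + \frac{49}{4} = g^{2} + \frac{49}{4} = \frac{49}{4} + g^{2}$)
$\frac{-1809107 + 3506185}{4298693 + P{\left(52,-224 \right)}} = \frac{-1809107 + 3506185}{4298693 + \left(\frac{49}{4} + 52^{2}\right)} = \frac{1697078}{4298693 + \left(\frac{49}{4} + 2704\right)} = \frac{1697078}{4298693 + \frac{10865}{4}} = \frac{1697078}{\frac{17205637}{4}} = 1697078 \cdot \frac{4}{17205637} = \frac{6788312}{17205637}$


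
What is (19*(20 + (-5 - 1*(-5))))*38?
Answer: 14440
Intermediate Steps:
(19*(20 + (-5 - 1*(-5))))*38 = (19*(20 + (-5 + 5)))*38 = (19*(20 + 0))*38 = (19*20)*38 = 380*38 = 14440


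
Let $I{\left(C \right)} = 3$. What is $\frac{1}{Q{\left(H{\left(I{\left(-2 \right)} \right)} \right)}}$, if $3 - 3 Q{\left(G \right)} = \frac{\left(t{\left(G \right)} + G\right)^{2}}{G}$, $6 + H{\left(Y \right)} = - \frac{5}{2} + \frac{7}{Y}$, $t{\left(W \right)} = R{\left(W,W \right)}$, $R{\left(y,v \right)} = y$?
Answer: $\frac{9}{83} \approx 0.10843$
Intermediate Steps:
$t{\left(W \right)} = W$
$H{\left(Y \right)} = - \frac{17}{2} + \frac{7}{Y}$ ($H{\left(Y \right)} = -6 + \left(- \frac{5}{2} + \frac{7}{Y}\right) = -6 + \left(\left(-5\right) \frac{1}{2} + \frac{7}{Y}\right) = -6 - \left(\frac{5}{2} - \frac{7}{Y}\right) = - \frac{17}{2} + \frac{7}{Y}$)
$Q{\left(G \right)} = 1 - \frac{4 G}{3}$ ($Q{\left(G \right)} = 1 - \frac{\left(G + G\right)^{2} \frac{1}{G}}{3} = 1 - \frac{\left(2 G\right)^{2} \frac{1}{G}}{3} = 1 - \frac{4 G^{2} \frac{1}{G}}{3} = 1 - \frac{4 G}{3}$)
$\frac{1}{Q{\left(H{\left(I{\left(-2 \right)} \right)} \right)}} = \frac{1}{1 - \frac{4 \left(- \frac{17}{2} + \frac{7}{3}\right)}{3}} = \frac{1}{1 - - \frac{74}{9}} = \frac{1}{1 + \frac{74}{9}} = \frac{1}{\frac{83}{9}} = \frac{9}{83}$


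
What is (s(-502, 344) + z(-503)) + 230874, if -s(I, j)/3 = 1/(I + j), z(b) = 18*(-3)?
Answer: 36469563/158 ≈ 2.3082e+5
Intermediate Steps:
z(b) = -54
s(I, j) = -3/(I + j)
(s(-502, 344) + z(-503)) + 230874 = (-3/(-502 + 344) - 54) + 230874 = (-3/(-158) - 54) + 230874 = (-3*(-1/158) - 54) + 230874 = (3/158 - 54) + 230874 = -8529/158 + 230874 = 36469563/158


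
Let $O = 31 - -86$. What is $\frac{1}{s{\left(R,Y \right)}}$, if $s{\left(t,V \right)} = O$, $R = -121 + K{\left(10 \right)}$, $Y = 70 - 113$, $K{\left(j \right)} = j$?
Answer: $\frac{1}{117} \approx 0.008547$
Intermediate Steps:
$Y = -43$
$R = -111$ ($R = -121 + 10 = -111$)
$O = 117$ ($O = 31 + 86 = 117$)
$s{\left(t,V \right)} = 117$
$\frac{1}{s{\left(R,Y \right)}} = \frac{1}{117}$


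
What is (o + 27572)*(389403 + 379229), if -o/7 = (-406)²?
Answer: -865694848960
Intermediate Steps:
o = -1153852 (o = -7*(-406)² = -7*164836 = -1153852)
(o + 27572)*(389403 + 379229) = (-1153852 + 27572)*(389403 + 379229) = -1126280*768632 = -865694848960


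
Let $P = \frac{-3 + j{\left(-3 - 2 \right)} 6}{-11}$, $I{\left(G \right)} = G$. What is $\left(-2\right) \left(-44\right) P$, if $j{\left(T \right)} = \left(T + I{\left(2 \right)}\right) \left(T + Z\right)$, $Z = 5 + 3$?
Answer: $456$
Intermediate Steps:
$Z = 8$
$j{\left(T \right)} = \left(2 + T\right) \left(8 + T\right)$ ($j{\left(T \right)} = \left(T + 2\right) \left(T + 8\right) = \left(2 + T\right) \left(8 + T\right)$)
$P = \frac{57}{11}$ ($P = \frac{-3 + \left(16 + \left(-3 - 2\right)^{2} + 10 \left(-3 - 2\right)\right) 6}{-11} = \left(-3 + \left(16 + \left(-5\right)^{2} + 10 \left(-5\right)\right) 6\right) \left(- \frac{1}{11}\right) = \left(-3 + \left(16 + 25 - 50\right) 6\right) \left(- \frac{1}{11}\right) = \left(-3 - 54\right) \left(- \frac{1}{11}\right) = \left(-57\right) \left(- \frac{1}{11}\right) = \frac{57}{11} \approx 5.1818$)
$\left(-2\right) \left(-44\right) P = \left(-2\right) \left(-44\right) \frac{57}{11} = 88 \cdot \frac{57}{11} = 456$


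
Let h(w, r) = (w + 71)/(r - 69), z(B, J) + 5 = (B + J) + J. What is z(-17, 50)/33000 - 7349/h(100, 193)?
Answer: -5012015777/940500 ≈ -5329.1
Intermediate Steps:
z(B, J) = -5 + B + 2*J (z(B, J) = -5 + ((B + J) + J) = -5 + (B + 2*J) = -5 + B + 2*J)
h(w, r) = (71 + w)/(-69 + r)
z(-17, 50)/33000 - 7349/h(100, 193) = (-5 - 17 + 2*50)/33000 - 7349*(-69 + 193)/(71 + 100) = (-5 - 17 + 100)*(1/33000) - 7349/(171/124) = 78*(1/33000) - 7349/((1/124)*171) = 13/5500 - 7349/171/124 = 13/5500 - 7349*124/171 = 13/5500 - 911276/171 = -5012015777/940500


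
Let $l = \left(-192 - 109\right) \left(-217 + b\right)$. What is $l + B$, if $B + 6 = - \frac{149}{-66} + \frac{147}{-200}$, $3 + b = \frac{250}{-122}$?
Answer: $\frac{26906694389}{402600} \approx 66832.0$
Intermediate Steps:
$b = - \frac{308}{61}$ ($b = -3 + \frac{250}{-122} = -3 + 250 \left(- \frac{1}{122}\right) = -3 - \frac{125}{61} = - \frac{308}{61} \approx -5.0492$)
$l = \frac{4077045}{61}$ ($l = \left(-192 - 109\right) \left(-217 - \frac{308}{61}\right) = \left(-192 - 109\right) \left(- \frac{13545}{61}\right) = \left(-301\right) \left(- \frac{13545}{61}\right) = \frac{4077045}{61} \approx 66837.0$)
$B = - \frac{29551}{6600}$ ($B = -6 + \left(- \frac{149}{-66} + \frac{147}{-200}\right) = -6 + \left(\left(-149\right) \left(- \frac{1}{66}\right) + 147 \left(- \frac{1}{200}\right)\right) = -6 + \left(\frac{149}{66} - \frac{147}{200}\right) = -6 + \frac{10049}{6600} = - \frac{29551}{6600} \approx -4.4774$)
$l + B = \frac{4077045}{61} - \frac{29551}{6600} = \frac{26906694389}{402600}$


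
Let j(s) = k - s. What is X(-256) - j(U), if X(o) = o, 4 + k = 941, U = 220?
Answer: -973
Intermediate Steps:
k = 937 (k = -4 + 941 = 937)
j(s) = 937 - s
X(-256) - j(U) = -256 - (937 - 1*220) = -256 - (937 - 220) = -256 - 1*717 = -256 - 717 = -973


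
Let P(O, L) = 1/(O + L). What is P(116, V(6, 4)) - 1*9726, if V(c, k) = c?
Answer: -1186571/122 ≈ -9726.0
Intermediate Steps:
P(O, L) = 1/(L + O)
P(116, V(6, 4)) - 1*9726 = 1/(6 + 116) - 1*9726 = 1/122 - 9726 = -1186571/122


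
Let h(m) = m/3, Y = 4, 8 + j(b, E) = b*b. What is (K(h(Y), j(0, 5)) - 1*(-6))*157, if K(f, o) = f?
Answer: 3454/3 ≈ 1151.3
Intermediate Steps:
j(b, E) = -8 + b² (j(b, E) = -8 + b*b = -8 + b²)
h(m) = m/3 (h(m) = m*(⅓) = m/3)
(K(h(Y), j(0, 5)) - 1*(-6))*157 = ((⅓)*4 - 1*(-6))*157 = (4/3 + 6)*157 = (22/3)*157 = 3454/3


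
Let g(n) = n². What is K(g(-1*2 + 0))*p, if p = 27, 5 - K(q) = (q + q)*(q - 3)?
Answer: -81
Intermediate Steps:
K(q) = 5 - 2*q*(-3 + q) (K(q) = 5 - (q + q)*(q - 3) = 5 - 2*q*(-3 + q))
K(g(-1*2 + 0))*p = (5 - 2*(-1*2 + 0)⁴ + 6*(-1*2 + 0)²)*27 = (5 - 2*(-2 + 0)⁴ + 6*(-2 + 0)²)*27 = (5 - 2*((-2)²)² + 6*(-2)²)*27 = (5 - 2*4² + 6*4)*27 = (5 - 2*16 + 24)*27 = (5 - 32 + 24)*27 = -3*27 = -81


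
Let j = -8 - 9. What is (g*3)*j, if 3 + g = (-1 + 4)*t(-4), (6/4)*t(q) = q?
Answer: 561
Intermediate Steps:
t(q) = 2*q/3
g = -11 (g = -3 + (-1 + 4)*((⅔)*(-4)) = -3 + 3*(-8/3) = -3 - 8 = -11)
j = -17
(g*3)*j = -11*3*(-17) = -33*(-17) = 561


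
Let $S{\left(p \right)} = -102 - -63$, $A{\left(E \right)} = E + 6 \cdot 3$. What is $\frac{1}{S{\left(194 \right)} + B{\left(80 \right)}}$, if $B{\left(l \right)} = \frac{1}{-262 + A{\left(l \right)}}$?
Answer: $- \frac{164}{6397} \approx -0.025637$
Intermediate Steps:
$A{\left(E \right)} = 18 + E$ ($A{\left(E \right)} = E + 18 = 18 + E$)
$S{\left(p \right)} = -39$ ($S{\left(p \right)} = -102 + 63 = -39$)
$B{\left(l \right)} = \frac{1}{-244 + l}$ ($B{\left(l \right)} = \frac{1}{-262 + \left(18 + l\right)} = \frac{1}{-244 + l}$)
$\frac{1}{S{\left(194 \right)} + B{\left(80 \right)}} = \frac{1}{-39 + \frac{1}{-244 + 80}} = \frac{1}{-39 + \frac{1}{-164}} = \frac{1}{-39 - \frac{1}{164}} = \frac{1}{- \frac{6397}{164}} = - \frac{164}{6397}$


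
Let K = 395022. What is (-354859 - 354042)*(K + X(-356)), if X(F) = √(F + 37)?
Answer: -280031490822 - 708901*I*√319 ≈ -2.8003e+11 - 1.2661e+7*I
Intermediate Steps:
X(F) = √(37 + F)
(-354859 - 354042)*(K + X(-356)) = (-354859 - 354042)*(395022 + √(37 - 356)) = -708901*(395022 + √(-319)) = -708901*(395022 + I*√319) = -280031490822 - 708901*I*√319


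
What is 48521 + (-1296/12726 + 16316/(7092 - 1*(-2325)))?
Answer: 323054893087/6657819 ≈ 48523.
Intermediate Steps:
48521 + (-1296/12726 + 16316/(7092 - 1*(-2325))) = 48521 + (-1296*1/12726 + 16316/(7092 + 2325)) = 48521 + (-72/707 + 16316/9417) = 48521 + 10857388/6657819 = 323054893087/6657819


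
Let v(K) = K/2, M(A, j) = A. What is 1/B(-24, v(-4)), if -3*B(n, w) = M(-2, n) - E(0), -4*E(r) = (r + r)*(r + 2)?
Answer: 3/2 ≈ 1.5000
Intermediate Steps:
v(K) = K/2 (v(K) = K*(½) = K/2)
E(r) = -r*(2 + r)/2 (E(r) = -(r + r)*(r + 2)/4 = -2*r*(2 + r)/4 = -r*(2 + r)/2)
B(n, w) = ⅔ (B(n, w) = -(-2 - (-1)*0*(2 + 0)/2)/3 = -(-2 - (-1)*0*2/2)/3 = -(-2 - 1*0)/3 = -(-2 + 0)/3 = -⅓*(-2) = ⅔)
1/B(-24, v(-4)) = 1/(⅔) = 3/2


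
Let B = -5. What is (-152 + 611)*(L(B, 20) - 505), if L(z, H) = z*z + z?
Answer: -222615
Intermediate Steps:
L(z, H) = z + z² (L(z, H) = z² + z = z + z²)
(-152 + 611)*(L(B, 20) - 505) = (-152 + 611)*(-5*(1 - 5) - 505) = 459*(-5*(-4) - 505) = 459*(20 - 505) = 459*(-485) = -222615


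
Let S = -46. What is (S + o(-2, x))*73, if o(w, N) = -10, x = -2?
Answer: -4088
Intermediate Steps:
(S + o(-2, x))*73 = (-46 - 10)*73 = -56*73 = -4088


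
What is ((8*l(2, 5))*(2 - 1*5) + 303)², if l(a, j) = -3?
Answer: 140625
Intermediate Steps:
((8*l(2, 5))*(2 - 1*5) + 303)² = ((8*(-3))*(2 - 1*5) + 303)² = (-24*(2 - 5) + 303)² = (-24*(-3) + 303)² = (72 + 303)² = 375² = 140625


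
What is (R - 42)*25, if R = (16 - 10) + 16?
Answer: -500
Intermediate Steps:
R = 22 (R = 6 + 16 = 22)
(R - 42)*25 = (22 - 42)*25 = -20*25 = -500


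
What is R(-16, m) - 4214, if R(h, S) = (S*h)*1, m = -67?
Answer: -3142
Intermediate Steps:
R(h, S) = S*h
R(-16, m) - 4214 = -67*(-16) - 4214 = 1072 - 4214 = -3142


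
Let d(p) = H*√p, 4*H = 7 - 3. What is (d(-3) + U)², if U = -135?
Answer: (135 - I*√3)² ≈ 18222.0 - 467.7*I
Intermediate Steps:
H = 1 (H = (7 - 3)/4 = (¼)*4 = 1)
d(p) = √p (d(p) = 1*√p = √p)
(d(-3) + U)² = (√(-3) - 135)² = (I*√3 - 135)² = (-135 + I*√3)²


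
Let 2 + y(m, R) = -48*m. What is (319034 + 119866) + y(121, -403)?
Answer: 433090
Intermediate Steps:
y(m, R) = -2 - 48*m
(319034 + 119866) + y(121, -403) = (319034 + 119866) + (-2 - 48*121) = 438900 + (-2 - 5808) = 438900 - 5810 = 433090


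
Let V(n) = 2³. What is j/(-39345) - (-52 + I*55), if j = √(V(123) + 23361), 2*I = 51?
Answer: -2701/2 - √23369/39345 ≈ -1350.5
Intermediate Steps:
V(n) = 8
I = 51/2 (I = (½)*51 = 51/2 ≈ 25.500)
j = √23369 (j = √(8 + 23361) = √23369 ≈ 152.87)
j/(-39345) - (-52 + I*55) = √23369/(-39345) - (-52 + (51/2)*55) = √23369*(-1/39345) - (-52 + 2805/2) = -√23369/39345 - 1*2701/2 = -√23369/39345 - 2701/2 = -2701/2 - √23369/39345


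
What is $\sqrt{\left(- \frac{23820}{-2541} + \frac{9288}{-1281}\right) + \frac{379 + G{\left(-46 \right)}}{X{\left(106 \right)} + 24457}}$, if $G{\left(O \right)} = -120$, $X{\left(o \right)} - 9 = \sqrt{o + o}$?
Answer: $\frac{\sqrt{2303997322998 + 187408592 \sqrt{53}}}{9394 \sqrt{12233 + \sqrt{53}}} \approx 1.4609$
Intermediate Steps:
$X{\left(o \right)} = 9 + \sqrt{2} \sqrt{o}$ ($X{\left(o \right)} = 9 + \sqrt{o + o} = 9 + \sqrt{2 o} = 9 + \sqrt{2} \sqrt{o}$)
$\sqrt{\left(- \frac{23820}{-2541} + \frac{9288}{-1281}\right) + \frac{379 + G{\left(-46 \right)}}{X{\left(106 \right)} + 24457}} = \sqrt{\left(- \frac{23820}{-2541} + \frac{9288}{-1281}\right) + \frac{379 - 120}{\left(9 + \sqrt{2} \sqrt{106}\right) + 24457}} = \sqrt{\left(\left(-23820\right) \left(- \frac{1}{2541}\right) + 9288 \left(- \frac{1}{1281}\right)\right) + \frac{259}{\left(9 + 2 \sqrt{53}\right) + 24457}} = \sqrt{\left(\frac{7940}{847} - \frac{3096}{427}\right) + \frac{259}{24466 + 2 \sqrt{53}}} = \sqrt{\frac{109724}{51667} + \frac{259}{24466 + 2 \sqrt{53}}}$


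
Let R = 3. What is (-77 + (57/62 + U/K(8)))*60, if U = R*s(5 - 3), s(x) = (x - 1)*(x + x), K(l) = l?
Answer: -138720/31 ≈ -4474.8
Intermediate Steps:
s(x) = 2*x*(-1 + x) (s(x) = (-1 + x)*(2*x) = 2*x*(-1 + x))
U = 12 (U = 3*(2*(5 - 3)*(-1 + (5 - 3))) = 3*(2*2*(-1 + 2)) = 3*(2*2*1) = 3*4 = 12)
(-77 + (57/62 + U/K(8)))*60 = (-77 + (57/62 + 12/8))*60 = (-77 + (57*(1/62) + 12*(⅛)))*60 = (-77 + (57/62 + 3/2))*60 = (-77 + 75/31)*60 = -2312/31*60 = -138720/31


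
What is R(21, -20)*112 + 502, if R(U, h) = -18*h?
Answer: 40822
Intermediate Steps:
R(21, -20)*112 + 502 = -18*(-20)*112 + 502 = 360*112 + 502 = 40320 + 502 = 40822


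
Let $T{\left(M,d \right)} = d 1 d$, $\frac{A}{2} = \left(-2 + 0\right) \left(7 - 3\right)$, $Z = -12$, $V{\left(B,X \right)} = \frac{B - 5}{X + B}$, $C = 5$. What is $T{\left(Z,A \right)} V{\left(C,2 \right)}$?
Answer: $0$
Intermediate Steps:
$V{\left(B,X \right)} = \frac{-5 + B}{B + X}$
$A = -16$ ($A = 2 \left(-2 + 0\right) \left(7 - 3\right) = 2 \left(\left(-2\right) 4\right) = 2 \left(-8\right) = -16$)
$T{\left(M,d \right)} = d^{2}$ ($T{\left(M,d \right)} = d d = d^{2}$)
$T{\left(Z,A \right)} V{\left(C,2 \right)} = \left(-16\right)^{2} \frac{-5 + 5}{5 + 2} = 256 \cdot \frac{1}{7} \cdot 0 = 256 \cdot 0 = 0$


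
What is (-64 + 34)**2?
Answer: 900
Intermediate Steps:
(-64 + 34)**2 = (-30)**2 = 900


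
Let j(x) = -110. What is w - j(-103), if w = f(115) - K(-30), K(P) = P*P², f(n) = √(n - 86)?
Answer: 27110 + √29 ≈ 27115.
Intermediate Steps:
f(n) = √(-86 + n)
K(P) = P³
w = 27000 + √29 (w = √(-86 + 115) - 1*(-30)³ = √29 - 1*(-27000) = √29 + 27000 = 27000 + √29 ≈ 27005.)
w - j(-103) = (27000 + √29) - 1*(-110) = (27000 + √29) + 110 = 27110 + √29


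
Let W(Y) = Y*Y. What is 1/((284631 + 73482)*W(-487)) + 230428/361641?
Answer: 931952901712817/1462636395412437 ≈ 0.63717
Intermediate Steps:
W(Y) = Y²
1/((284631 + 73482)*W(-487)) + 230428/361641 = 1/((284631 + 73482)*((-487)²)) + 230428/361641 = 1/(358113*237169) + 230428*(1/361641) = (1/358113)*(1/237169) + 230428/361641 = 1/84933302097 + 230428/361641 = 931952901712817/1462636395412437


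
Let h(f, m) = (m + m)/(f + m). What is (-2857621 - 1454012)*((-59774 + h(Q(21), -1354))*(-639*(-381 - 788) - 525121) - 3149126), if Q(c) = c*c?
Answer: 4746924773269348854/83 ≈ 5.7192e+16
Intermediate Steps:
Q(c) = c²
h(f, m) = 2*m/(f + m) (h(f, m) = (2*m)/(f + m) = 2*m/(f + m))
(-2857621 - 1454012)*((-59774 + h(Q(21), -1354))*(-639*(-381 - 788) - 525121) - 3149126) = (-2857621 - 1454012)*((-59774 + 2*(-1354)/(21² - 1354))*(-639*(-381 - 788) - 525121) - 3149126) = -4311633*((-59774 + 2*(-1354)/(441 - 1354))*(-639*(-1169) - 525121) - 3149126) = -4311633*((-59774 + 2*(-1354)/(-913))*(746991 - 525121) - 3149126) = -4311633*((-59774 + 2*(-1354)*(-1/913))*221870 - 3149126) = -4311633*((-59774 + 2708/913)*221870 - 3149126) = -4311633*(-54570954/913*221870 - 3149126) = -4311633*(-1100696142180/83 - 3149126) = -4311633*(-1100957519638/83) = 4746924773269348854/83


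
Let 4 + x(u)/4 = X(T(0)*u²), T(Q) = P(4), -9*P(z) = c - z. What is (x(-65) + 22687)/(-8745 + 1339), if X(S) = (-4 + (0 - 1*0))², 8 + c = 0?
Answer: -22735/7406 ≈ -3.0698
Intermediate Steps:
c = -8 (c = -8 + 0 = -8)
P(z) = 8/9 + z/9 (P(z) = -(-8 - z)/9 = 8/9 + z/9)
T(Q) = 4/3 (T(Q) = 8/9 + (⅑)*4 = 8/9 + 4/9 = 4/3)
X(S) = 16 (X(S) = (-4 + (0 + 0))² = (-4 + 0)² = (-4)² = 16)
x(u) = 48 (x(u) = -16 + 4*16 = -16 + 64 = 48)
(x(-65) + 22687)/(-8745 + 1339) = (48 + 22687)/(-8745 + 1339) = 22735/(-7406) = 22735*(-1/7406) = -22735/7406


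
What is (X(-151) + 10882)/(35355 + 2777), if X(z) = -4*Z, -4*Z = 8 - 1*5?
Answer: 10885/38132 ≈ 0.28546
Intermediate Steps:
Z = -¾ (Z = -(8 - 1*5)/4 = -(8 - 5)/4 = -¼*3 = -¾ ≈ -0.75000)
X(z) = 3 (X(z) = -4*(-¾) = 3)
(X(-151) + 10882)/(35355 + 2777) = (3 + 10882)/(35355 + 2777) = 10885/38132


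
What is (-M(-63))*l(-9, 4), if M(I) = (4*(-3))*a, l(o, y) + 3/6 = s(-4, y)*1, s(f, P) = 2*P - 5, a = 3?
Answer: 90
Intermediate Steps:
s(f, P) = -5 + 2*P
l(o, y) = -11/2 + 2*y (l(o, y) = -1/2 + (-5 + 2*y)*1 = -1/2 + (-5 + 2*y) = -11/2 + 2*y)
M(I) = -36 (M(I) = (4*(-3))*3 = -12*3 = -36)
(-M(-63))*l(-9, 4) = (-1*(-36))*(-11/2 + 2*4) = 36*(-11/2 + 8) = 36*(5/2) = 90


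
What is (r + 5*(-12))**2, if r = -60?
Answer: 14400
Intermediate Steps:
(r + 5*(-12))**2 = (-60 + 5*(-12))**2 = (-60 - 60)**2 = (-120)**2 = 14400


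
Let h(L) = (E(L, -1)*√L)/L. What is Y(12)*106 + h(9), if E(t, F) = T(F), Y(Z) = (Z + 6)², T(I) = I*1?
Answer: 103031/3 ≈ 34344.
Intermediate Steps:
T(I) = I
Y(Z) = (6 + Z)²
E(t, F) = F
h(L) = -1/√L (h(L) = (-√L)/L = -1/√L)
Y(12)*106 + h(9) = (6 + 12)²*106 - 1/√9 = 18²*106 - 1*⅓ = 324*106 - ⅓ = 34344 - ⅓ = 103031/3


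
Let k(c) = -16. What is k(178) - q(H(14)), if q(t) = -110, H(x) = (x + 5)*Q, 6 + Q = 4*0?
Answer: 94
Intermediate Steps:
Q = -6 (Q = -6 + 4*0 = -6 + 0 = -6)
H(x) = -30 - 6*x (H(x) = (x + 5)*(-6) = (5 + x)*(-6) = -30 - 6*x)
k(178) - q(H(14)) = -16 - 1*(-110) = -16 + 110 = 94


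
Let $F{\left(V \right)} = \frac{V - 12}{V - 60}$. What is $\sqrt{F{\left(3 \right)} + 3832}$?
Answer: $\frac{\sqrt{1383409}}{19} \approx 61.904$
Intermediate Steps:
$F{\left(V \right)} = \frac{-12 + V}{-60 + V}$
$\sqrt{F{\left(3 \right)} + 3832} = \sqrt{\frac{-12 + 3}{-60 + 3} + 3832} = \sqrt{\frac{1}{-57} \left(-9\right) + 3832} = \sqrt{\left(- \frac{1}{57}\right) \left(-9\right) + 3832} = \sqrt{\frac{3}{19} + 3832} = \sqrt{\frac{72811}{19}} = \frac{\sqrt{1383409}}{19}$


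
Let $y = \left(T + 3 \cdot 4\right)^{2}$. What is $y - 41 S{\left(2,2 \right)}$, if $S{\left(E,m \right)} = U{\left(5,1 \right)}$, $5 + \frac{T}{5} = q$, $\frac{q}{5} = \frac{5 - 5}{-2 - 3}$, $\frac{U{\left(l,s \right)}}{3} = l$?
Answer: $-446$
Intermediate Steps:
$U{\left(l,s \right)} = 3 l$
$q = 0$ ($q = 5 \frac{5 - 5}{-2 - 3} = 5 \frac{0}{-5} = 5 \cdot 0 \left(- \frac{1}{5}\right) = 5 \cdot 0 = 0$)
$T = -25$ ($T = -25 + 5 \cdot 0 = -25 + 0 = -25$)
$S{\left(E,m \right)} = 15$ ($S{\left(E,m \right)} = 3 \cdot 5 = 15$)
$y = 169$ ($y = \left(-25 + 3 \cdot 4\right)^{2} = \left(-25 + 12\right)^{2} = \left(-13\right)^{2} = 169$)
$y - 41 S{\left(2,2 \right)} = 169 - 615 = -446$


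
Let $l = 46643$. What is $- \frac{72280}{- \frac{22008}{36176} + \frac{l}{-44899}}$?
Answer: $\frac{419292723824}{9555337} \approx 43881.0$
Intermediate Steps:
$- \frac{72280}{- \frac{22008}{36176} + \frac{l}{-44899}} = - \frac{72280}{- \frac{22008}{36176} + \frac{46643}{-44899}} = - \frac{72280}{\left(-22008\right) \frac{1}{36176} + 46643 \left(- \frac{1}{44899}\right)} = - \frac{72280}{- \frac{393}{646} - \frac{46643}{44899}} = - \frac{72280}{- \frac{47776685}{29004754}} = \left(-72280\right) \left(- \frac{29004754}{47776685}\right) = \frac{419292723824}{9555337}$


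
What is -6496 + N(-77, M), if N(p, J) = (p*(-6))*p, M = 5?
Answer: -42070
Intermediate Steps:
N(p, J) = -6*p² (N(p, J) = (-6*p)*p = -6*p²)
-6496 + N(-77, M) = -6496 - 6*(-77)² = -6496 - 6*5929 = -6496 - 35574 = -42070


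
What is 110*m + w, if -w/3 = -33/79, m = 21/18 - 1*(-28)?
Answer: 760672/237 ≈ 3209.6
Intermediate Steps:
m = 175/6 (m = 21*(1/18) + 28 = 7/6 + 28 = 175/6 ≈ 29.167)
w = 99/79 (w = -(-99)/79 = -3*(-33/79) = 99/79 ≈ 1.2532)
110*m + w = 110*(175/6) + 99/79 = 9625/3 + 99/79 = 760672/237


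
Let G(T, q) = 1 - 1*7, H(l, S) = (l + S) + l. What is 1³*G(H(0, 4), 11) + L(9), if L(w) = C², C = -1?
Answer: -5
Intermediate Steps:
H(l, S) = S + 2*l (H(l, S) = (S + l) + l = S + 2*l)
L(w) = 1 (L(w) = (-1)² = 1)
G(T, q) = -6 (G(T, q) = 1 - 7 = -6)
1³*G(H(0, 4), 11) + L(9) = 1³*(-6) + 1 = 1*(-6) + 1 = -6 + 1 = -5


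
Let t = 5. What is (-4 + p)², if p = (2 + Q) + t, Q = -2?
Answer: 1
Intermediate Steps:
p = 5 (p = (2 - 2) + 5 = 0 + 5 = 5)
(-4 + p)² = (-4 + 5)² = 1² = 1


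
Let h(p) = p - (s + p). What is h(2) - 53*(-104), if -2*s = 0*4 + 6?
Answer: 5515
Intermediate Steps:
s = -3 (s = -(0*4 + 6)/2 = -(0 + 6)/2 = -½*6 = -3)
h(p) = 3 (h(p) = p - (-3 + p) = p + (3 - p) = 3)
h(2) - 53*(-104) = 3 - 53*(-104) = 3 + 5512 = 5515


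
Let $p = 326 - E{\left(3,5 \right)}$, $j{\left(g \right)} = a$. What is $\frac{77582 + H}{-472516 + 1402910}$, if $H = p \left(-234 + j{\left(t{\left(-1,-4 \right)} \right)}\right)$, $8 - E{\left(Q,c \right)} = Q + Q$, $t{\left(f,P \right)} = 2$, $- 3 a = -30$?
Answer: $\frac{2503}{465197} \approx 0.0053805$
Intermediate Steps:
$a = 10$ ($a = \left(- \frac{1}{3}\right) \left(-30\right) = 10$)
$j{\left(g \right)} = 10$
$E{\left(Q,c \right)} = 8 - 2 Q$ ($E{\left(Q,c \right)} = 8 - \left(Q + Q\right) = 8 - 2 Q$)
$p = 324$ ($p = 326 - \left(8 - 6\right) = 326 - 2 = 324$)
$H = -72576$ ($H = 324 \left(-234 + 10\right) = 324 \left(-224\right) = -72576$)
$\frac{77582 + H}{-472516 + 1402910} = \frac{77582 - 72576}{-472516 + 1402910} = \frac{5006}{930394} = 5006 \cdot \frac{1}{930394} = \frac{2503}{465197}$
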